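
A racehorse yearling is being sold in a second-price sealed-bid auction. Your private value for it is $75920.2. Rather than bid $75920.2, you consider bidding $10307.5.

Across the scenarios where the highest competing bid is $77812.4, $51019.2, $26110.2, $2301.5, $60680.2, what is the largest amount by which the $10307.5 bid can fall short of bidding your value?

$77812.4: same outcome either way → loss $0.
$51019.2: truthful gives $24901, deviation gives $0 → loss $24901.
$26110.2: truthful gives $49810, deviation gives $0 → loss $49810.
$2301.5: same outcome either way → loss $0.
$60680.2: truthful gives $15240, deviation gives $0 → loss $15240.
Maximum loss: $49810.

$49810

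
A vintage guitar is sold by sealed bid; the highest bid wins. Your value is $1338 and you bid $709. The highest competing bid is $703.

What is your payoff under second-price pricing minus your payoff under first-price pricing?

You have the highest bid, so you win under either rule.
Second-price: pay $703 → payoff $635.
First-price: pay your own bid $709 → payoff $629.
Difference = $635 − ($629) = $6.

$6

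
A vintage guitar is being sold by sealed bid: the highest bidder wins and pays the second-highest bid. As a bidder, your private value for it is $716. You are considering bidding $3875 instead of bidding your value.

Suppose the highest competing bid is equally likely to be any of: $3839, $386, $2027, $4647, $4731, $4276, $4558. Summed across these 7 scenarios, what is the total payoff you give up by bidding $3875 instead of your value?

$4434

The deviation costs you only when the competing bid falls strictly between $716 and $3875; elsewhere both bids give the same outcome.
$3839: truthful payoff $0, deviation payoff −$3123 → loss $3123.
$386: outcomes coincide → loss $0.
$2027: truthful payoff $0, deviation payoff −$1311 → loss $1311.
$4647: outcomes coincide → loss $0.
$4731: outcomes coincide → loss $0.
$4276: outcomes coincide → loss $0.
$4558: outcomes coincide → loss $0.
Total loss = $3123 + $1311 = $4434.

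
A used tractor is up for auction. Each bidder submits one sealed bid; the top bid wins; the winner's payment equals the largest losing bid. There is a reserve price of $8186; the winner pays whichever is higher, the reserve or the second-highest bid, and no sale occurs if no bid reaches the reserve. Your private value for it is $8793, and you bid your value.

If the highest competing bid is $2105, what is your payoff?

Your bid $8793 is the highest and exceeds the reserve.
Price = max(second-highest bid, reserve) = max($2105, $8186) = $8186.
Payoff = $8793 − $8186 = $607.

$607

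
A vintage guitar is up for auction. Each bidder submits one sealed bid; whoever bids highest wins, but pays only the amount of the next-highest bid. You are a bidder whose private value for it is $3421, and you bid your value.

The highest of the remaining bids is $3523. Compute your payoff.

$0

Your bid $3421 is below the highest competing bid $3523, so you lose.
A losing bidder pays nothing and receives nothing: payoff = $0.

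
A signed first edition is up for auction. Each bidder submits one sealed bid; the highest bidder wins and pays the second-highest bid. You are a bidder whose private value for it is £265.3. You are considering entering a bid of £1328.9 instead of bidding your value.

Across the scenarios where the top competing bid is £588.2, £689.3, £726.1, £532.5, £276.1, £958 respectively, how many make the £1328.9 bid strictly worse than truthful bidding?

The deviation hurts exactly when the highest competing bid lies strictly between £265.3 and £1328.9 — overbidding then wins at a price above your value.
£588.2: inside the interval → strictly worse (loss £322.9).
£689.3: inside the interval → strictly worse (loss £424).
£726.1: inside the interval → strictly worse (loss £460.8).
£532.5: inside the interval → strictly worse (loss £267.2).
£276.1: inside the interval → strictly worse (loss £10.8).
£958: inside the interval → strictly worse (loss £692.7).
Count: 6.

6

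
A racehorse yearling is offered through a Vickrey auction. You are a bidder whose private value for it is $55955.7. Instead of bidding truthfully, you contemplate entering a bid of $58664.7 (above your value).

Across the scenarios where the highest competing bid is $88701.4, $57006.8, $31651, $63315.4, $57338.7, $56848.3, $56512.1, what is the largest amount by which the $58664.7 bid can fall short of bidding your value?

$1383

$88701.4: same outcome either way → loss $0.
$57006.8: truthful gives $0, deviation gives −$1051.1 → loss $1051.1.
$31651: same outcome either way → loss $0.
$63315.4: same outcome either way → loss $0.
$57338.7: truthful gives $0, deviation gives −$1383 → loss $1383.
$56848.3: truthful gives $0, deviation gives −$892.6 → loss $892.6.
$56512.1: truthful gives $0, deviation gives −$556.4 → loss $556.4.
Maximum loss: $1383.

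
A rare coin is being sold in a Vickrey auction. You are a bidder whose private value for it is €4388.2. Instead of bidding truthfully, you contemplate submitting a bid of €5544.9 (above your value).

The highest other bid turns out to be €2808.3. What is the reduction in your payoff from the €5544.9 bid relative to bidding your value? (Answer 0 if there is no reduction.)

Bidding your value €4388.2: you win (since €4388.2 > €2808.3) and pay €2808.3. Payoff €1579.9.
Bidding €5544.9: you win and pay €2808.3. Payoff €4388.2 − €2808.3 = €1579.9.
Difference = €1579.9 − €1579.9 = €0; both bids lead to the same outcome because the competing bid is below both your value and your alternative bid.

€0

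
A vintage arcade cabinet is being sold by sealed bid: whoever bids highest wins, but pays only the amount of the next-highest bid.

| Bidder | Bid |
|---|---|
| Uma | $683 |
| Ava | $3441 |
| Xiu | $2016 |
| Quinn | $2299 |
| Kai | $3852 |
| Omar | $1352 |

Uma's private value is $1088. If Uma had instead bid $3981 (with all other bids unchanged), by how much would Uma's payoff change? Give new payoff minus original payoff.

The highest bid among the other bidders is $3852; Uma's bid doesn't change that.
Original bid $683: Uma is not highest (top rival bid is $3852); payoff $0.
Alternative bid $3981: Uma is highest, pays the top rival bid $3852; payoff $1088 − $3852 = −$2764.
Change in payoff = −$2764 − ($0) = −$2764.

−$2764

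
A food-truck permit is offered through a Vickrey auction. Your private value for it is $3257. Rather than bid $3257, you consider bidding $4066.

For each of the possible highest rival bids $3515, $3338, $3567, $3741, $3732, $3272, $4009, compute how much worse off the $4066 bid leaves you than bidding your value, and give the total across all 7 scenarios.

The deviation costs you only when the competing bid falls strictly between $3257 and $4066; elsewhere both bids give the same outcome.
$3515: truthful payoff $0, deviation payoff −$258 → loss $258.
$3338: truthful payoff $0, deviation payoff −$81 → loss $81.
$3567: truthful payoff $0, deviation payoff −$310 → loss $310.
$3741: truthful payoff $0, deviation payoff −$484 → loss $484.
$3732: truthful payoff $0, deviation payoff −$475 → loss $475.
$3272: truthful payoff $0, deviation payoff −$15 → loss $15.
$4009: truthful payoff $0, deviation payoff −$752 → loss $752.
Total loss = $258 + $81 + $310 + $484 + $475 + $15 + $752 = $2375.
Truthful bidding weakly dominates here: raising your bid can only win items priced above your value, and lowering it can only forfeit items priced below.

$2375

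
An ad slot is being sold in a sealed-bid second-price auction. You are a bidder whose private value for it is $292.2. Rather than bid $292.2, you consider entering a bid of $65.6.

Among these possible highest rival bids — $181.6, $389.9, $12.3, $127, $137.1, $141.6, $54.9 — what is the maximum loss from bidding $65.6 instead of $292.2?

$181.6: truthful gives $110.6, deviation gives $0 → loss $110.6.
$389.9: same outcome either way → loss $0.
$12.3: same outcome either way → loss $0.
$127: truthful gives $165.2, deviation gives $0 → loss $165.2.
$137.1: truthful gives $155.1, deviation gives $0 → loss $155.1.
$141.6: truthful gives $150.6, deviation gives $0 → loss $150.6.
$54.9: same outcome either way → loss $0.
Maximum loss: $165.2.

$165.2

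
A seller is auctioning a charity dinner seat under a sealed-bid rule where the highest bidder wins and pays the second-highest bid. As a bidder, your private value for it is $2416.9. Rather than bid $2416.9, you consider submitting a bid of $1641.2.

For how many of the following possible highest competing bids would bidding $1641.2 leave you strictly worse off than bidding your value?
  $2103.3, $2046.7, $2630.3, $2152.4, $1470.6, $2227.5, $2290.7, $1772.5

6

The deviation hurts exactly when the highest competing bid lies strictly between $1641.2 and $2416.9 — underbidding then forfeits a profitable win.
$2103.3: inside the interval → strictly worse (loss $313.6).
$2046.7: inside the interval → strictly worse (loss $370.2).
$2630.3: above both → same outcome either way.
$2152.4: inside the interval → strictly worse (loss $264.5).
$1470.6: below both → same outcome either way.
$2227.5: inside the interval → strictly worse (loss $189.4).
$2290.7: inside the interval → strictly worse (loss $126.2).
$1772.5: inside the interval → strictly worse (loss $644.4).
Count: 6.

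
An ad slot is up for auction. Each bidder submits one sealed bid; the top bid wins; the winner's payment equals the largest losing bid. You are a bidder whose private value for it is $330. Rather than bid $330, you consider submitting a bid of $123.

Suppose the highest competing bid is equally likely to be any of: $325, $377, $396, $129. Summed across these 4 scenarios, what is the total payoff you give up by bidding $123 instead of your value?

$206

The deviation costs you only when the competing bid falls strictly between $123 and $330; elsewhere both bids give the same outcome.
$325: truthful payoff $5, deviation payoff $0 → loss $5.
$377: outcomes coincide → loss $0.
$396: outcomes coincide → loss $0.
$129: truthful payoff $201, deviation payoff $0 → loss $201.
Total loss = $5 + $201 = $206.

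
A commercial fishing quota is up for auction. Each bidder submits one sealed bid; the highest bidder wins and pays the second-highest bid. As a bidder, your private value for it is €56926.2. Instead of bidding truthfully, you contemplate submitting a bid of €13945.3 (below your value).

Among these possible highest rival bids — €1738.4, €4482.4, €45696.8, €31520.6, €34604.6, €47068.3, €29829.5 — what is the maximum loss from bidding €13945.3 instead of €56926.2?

€27096.7

€1738.4: same outcome either way → loss €0.
€4482.4: same outcome either way → loss €0.
€45696.8: truthful gives €11229.4, deviation gives €0 → loss €11229.4.
€31520.6: truthful gives €25405.6, deviation gives €0 → loss €25405.6.
€34604.6: truthful gives €22321.6, deviation gives €0 → loss €22321.6.
€47068.3: truthful gives €9857.9, deviation gives €0 → loss €9857.9.
€29829.5: truthful gives €27096.7, deviation gives €0 → loss €27096.7.
Maximum loss: €27096.7.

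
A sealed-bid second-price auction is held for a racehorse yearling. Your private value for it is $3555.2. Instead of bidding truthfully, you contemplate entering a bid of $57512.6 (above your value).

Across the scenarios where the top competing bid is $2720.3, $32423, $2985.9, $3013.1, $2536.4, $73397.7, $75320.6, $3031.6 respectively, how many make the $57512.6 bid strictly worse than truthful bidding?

1

The deviation hurts exactly when the highest competing bid lies strictly between $3555.2 and $57512.6 — overbidding then wins at a price above your value.
$2720.3: below both → same outcome either way.
$32423: inside the interval → strictly worse (loss $28867.8).
$2985.9: below both → same outcome either way.
$3013.1: below both → same outcome either way.
$2536.4: below both → same outcome either way.
$73397.7: above both → same outcome either way.
$75320.6: above both → same outcome either way.
$3031.6: below both → same outcome either way.
Count: 1.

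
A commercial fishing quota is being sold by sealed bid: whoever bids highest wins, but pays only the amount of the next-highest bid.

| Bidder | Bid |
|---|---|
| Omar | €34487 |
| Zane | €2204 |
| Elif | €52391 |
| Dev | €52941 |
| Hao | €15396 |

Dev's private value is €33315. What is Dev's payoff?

−€19076

Highest bid: Dev at €52941, so Dev wins.
Second-highest bid: Elif at €52391 — that is the price the winner pays.
Dev's payoff = value − price = €33315 − €52391 = −€19076.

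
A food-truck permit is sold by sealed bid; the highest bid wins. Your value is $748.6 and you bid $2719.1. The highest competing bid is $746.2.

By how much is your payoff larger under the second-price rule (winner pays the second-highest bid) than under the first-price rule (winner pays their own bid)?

You have the highest bid, so you win under either rule.
Second-price: pay $746.2 → payoff $2.4.
First-price: pay your own bid $2719.1 → payoff −$1970.5.
Difference = $2.4 − (−$1970.5) = $1972.9.

$1972.9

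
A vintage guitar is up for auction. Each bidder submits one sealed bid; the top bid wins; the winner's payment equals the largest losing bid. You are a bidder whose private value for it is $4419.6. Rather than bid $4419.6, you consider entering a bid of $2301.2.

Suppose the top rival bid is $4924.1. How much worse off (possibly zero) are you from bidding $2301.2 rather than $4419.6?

Bidding your value $4419.6: you lose (since $4419.6 < $4924.1). Payoff $0.
Bidding $2301.2: you lose. Payoff $0.
Difference = $0 − $0 = $0; both bids lead to the same outcome because the competing bid is above both your value and your alternative bid.
Truthful bidding weakly dominates here: raising your bid can only win items priced above your value, and lowering it can only forfeit items priced below.

$0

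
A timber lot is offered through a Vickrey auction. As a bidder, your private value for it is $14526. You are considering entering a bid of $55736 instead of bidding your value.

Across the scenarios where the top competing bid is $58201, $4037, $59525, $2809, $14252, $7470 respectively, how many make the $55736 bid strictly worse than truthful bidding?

0

The deviation hurts exactly when the highest competing bid lies strictly between $14526 and $55736 — overbidding then wins at a price above your value.
$58201: above both → same outcome either way.
$4037: below both → same outcome either way.
$59525: above both → same outcome either way.
$2809: below both → same outcome either way.
$14252: below both → same outcome either way.
$7470: below both → same outcome either way.
Count: 0.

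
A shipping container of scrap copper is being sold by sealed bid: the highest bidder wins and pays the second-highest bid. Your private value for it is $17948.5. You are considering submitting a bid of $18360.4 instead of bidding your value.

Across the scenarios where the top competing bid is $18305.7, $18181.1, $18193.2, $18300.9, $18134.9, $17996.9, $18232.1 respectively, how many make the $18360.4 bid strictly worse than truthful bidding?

7

The deviation hurts exactly when the highest competing bid lies strictly between $17948.5 and $18360.4 — overbidding then wins at a price above your value.
$18305.7: inside the interval → strictly worse (loss $357.2).
$18181.1: inside the interval → strictly worse (loss $232.6).
$18193.2: inside the interval → strictly worse (loss $244.7).
$18300.9: inside the interval → strictly worse (loss $352.4).
$18134.9: inside the interval → strictly worse (loss $186.4).
$17996.9: inside the interval → strictly worse (loss $48.4).
$18232.1: inside the interval → strictly worse (loss $283.6).
Count: 7.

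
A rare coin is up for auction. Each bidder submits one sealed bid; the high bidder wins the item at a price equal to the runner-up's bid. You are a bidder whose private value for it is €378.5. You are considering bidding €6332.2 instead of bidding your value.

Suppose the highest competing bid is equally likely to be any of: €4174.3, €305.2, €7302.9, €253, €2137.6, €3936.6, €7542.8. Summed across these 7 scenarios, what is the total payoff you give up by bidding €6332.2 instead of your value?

The deviation costs you only when the competing bid falls strictly between €378.5 and €6332.2; elsewhere both bids give the same outcome.
€4174.3: truthful payoff €0, deviation payoff −€3795.8 → loss €3795.8.
€305.2: outcomes coincide → loss €0.
€7302.9: outcomes coincide → loss €0.
€253: outcomes coincide → loss €0.
€2137.6: truthful payoff €0, deviation payoff −€1759.1 → loss €1759.1.
€3936.6: truthful payoff €0, deviation payoff −€3558.1 → loss €3558.1.
€7542.8: outcomes coincide → loss €0.
Total loss = €3795.8 + €1759.1 + €3558.1 = €9113.

€9113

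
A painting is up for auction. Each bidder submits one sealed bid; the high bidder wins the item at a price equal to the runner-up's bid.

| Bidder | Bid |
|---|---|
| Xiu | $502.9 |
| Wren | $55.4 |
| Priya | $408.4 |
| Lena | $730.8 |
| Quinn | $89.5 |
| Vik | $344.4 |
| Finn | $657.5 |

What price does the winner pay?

$657.5

Highest bid: Lena at $730.8, so Lena wins.
Second-highest bid: Finn at $657.5 — that is the price the winner pays.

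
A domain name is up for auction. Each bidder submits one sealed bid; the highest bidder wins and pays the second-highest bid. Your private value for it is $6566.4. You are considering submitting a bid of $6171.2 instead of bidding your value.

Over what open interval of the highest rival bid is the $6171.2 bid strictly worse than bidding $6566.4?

If the competing bid is below $6171.2, both bids win at the same price — no difference.
If it is above $6566.4, both bids lose — no difference.
If it lies strictly between $6171.2 and $6566.4, bidding your value wins at a price below your value (positive payoff) while bidding $6171.2 loses (payoff 0).
So the deviation strictly hurts on the open interval ($6171.2, $6566.4).

($6171.2, $6566.4)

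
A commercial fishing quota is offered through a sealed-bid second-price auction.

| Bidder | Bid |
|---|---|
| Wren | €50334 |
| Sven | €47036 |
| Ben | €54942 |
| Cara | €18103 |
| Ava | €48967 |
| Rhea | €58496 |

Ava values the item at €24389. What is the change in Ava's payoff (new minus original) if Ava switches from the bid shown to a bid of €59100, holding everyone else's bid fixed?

The highest bid among the other bidders is €58496; Ava's bid doesn't change that.
Original bid €48967: Ava is not highest (top rival bid is €58496); payoff €0.
Alternative bid €59100: Ava is highest, pays the top rival bid €58496; payoff €24389 − €58496 = −€34107.
Change in payoff = −€34107 − (€0) = −€34107.

−€34107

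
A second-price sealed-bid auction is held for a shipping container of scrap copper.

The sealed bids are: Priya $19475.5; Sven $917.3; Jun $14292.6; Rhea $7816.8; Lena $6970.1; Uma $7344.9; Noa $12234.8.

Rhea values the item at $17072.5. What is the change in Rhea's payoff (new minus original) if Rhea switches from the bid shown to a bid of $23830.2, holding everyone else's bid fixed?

−$2403

The highest bid among the other bidders is $19475.5; Rhea's bid doesn't change that.
Original bid $7816.8: Rhea is not highest (top rival bid is $19475.5); payoff $0.
Alternative bid $23830.2: Rhea is highest, pays the top rival bid $19475.5; payoff $17072.5 − $19475.5 = −$2403.
Change in payoff = −$2403 − ($0) = −$2403.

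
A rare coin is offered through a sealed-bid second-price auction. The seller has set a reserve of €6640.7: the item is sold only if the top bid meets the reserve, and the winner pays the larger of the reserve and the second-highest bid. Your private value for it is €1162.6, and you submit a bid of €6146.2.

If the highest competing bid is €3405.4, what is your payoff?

€0

Your bid €6146.2 is the highest bid but falls below the reserve €6640.7, so the item goes unsold. Payoff €0.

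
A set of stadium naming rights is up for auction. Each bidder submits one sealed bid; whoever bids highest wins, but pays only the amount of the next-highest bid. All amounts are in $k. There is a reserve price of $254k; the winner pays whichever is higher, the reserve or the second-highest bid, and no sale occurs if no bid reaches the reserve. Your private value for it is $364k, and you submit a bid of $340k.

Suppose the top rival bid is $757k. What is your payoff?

Your bid $340k is below the highest competing bid $757k, so you lose. Payoff $0k.

$0k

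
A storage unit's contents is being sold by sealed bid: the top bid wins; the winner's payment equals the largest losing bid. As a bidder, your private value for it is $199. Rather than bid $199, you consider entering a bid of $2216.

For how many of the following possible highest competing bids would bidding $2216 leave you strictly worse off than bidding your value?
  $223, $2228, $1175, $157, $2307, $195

The deviation hurts exactly when the highest competing bid lies strictly between $199 and $2216 — overbidding then wins at a price above your value.
$223: inside the interval → strictly worse (loss $24).
$2228: above both → same outcome either way.
$1175: inside the interval → strictly worse (loss $976).
$157: below both → same outcome either way.
$2307: above both → same outcome either way.
$195: below both → same outcome either way.
Count: 2.

2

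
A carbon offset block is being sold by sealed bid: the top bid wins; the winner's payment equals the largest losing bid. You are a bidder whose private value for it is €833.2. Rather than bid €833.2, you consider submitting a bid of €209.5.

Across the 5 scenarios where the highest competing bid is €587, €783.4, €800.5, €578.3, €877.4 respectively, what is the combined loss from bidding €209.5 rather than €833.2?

€583.6

The deviation costs you only when the competing bid falls strictly between €209.5 and €833.2; elsewhere both bids give the same outcome.
€587: truthful payoff €246.2, deviation payoff €0 → loss €246.2.
€783.4: truthful payoff €49.8, deviation payoff €0 → loss €49.8.
€800.5: truthful payoff €32.7, deviation payoff €0 → loss €32.7.
€578.3: truthful payoff €254.9, deviation payoff €0 → loss €254.9.
€877.4: outcomes coincide → loss €0.
Total loss = €246.2 + €49.8 + €32.7 + €254.9 = €583.6.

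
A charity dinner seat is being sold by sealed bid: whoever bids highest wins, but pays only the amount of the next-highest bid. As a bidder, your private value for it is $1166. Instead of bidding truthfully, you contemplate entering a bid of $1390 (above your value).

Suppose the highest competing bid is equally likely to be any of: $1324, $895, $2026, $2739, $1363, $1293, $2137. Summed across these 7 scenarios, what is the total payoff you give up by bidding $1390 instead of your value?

$482

The deviation costs you only when the competing bid falls strictly between $1166 and $1390; elsewhere both bids give the same outcome.
$1324: truthful payoff $0, deviation payoff −$158 → loss $158.
$895: outcomes coincide → loss $0.
$2026: outcomes coincide → loss $0.
$2739: outcomes coincide → loss $0.
$1363: truthful payoff $0, deviation payoff −$197 → loss $197.
$1293: truthful payoff $0, deviation payoff −$127 → loss $127.
$2137: outcomes coincide → loss $0.
Total loss = $158 + $197 + $127 = $482.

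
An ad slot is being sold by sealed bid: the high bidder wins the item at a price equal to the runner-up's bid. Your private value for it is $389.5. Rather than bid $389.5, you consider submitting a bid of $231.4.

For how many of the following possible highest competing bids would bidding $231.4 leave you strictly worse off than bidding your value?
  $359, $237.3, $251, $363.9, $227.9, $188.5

The deviation hurts exactly when the highest competing bid lies strictly between $231.4 and $389.5 — underbidding then forfeits a profitable win.
$359: inside the interval → strictly worse (loss $30.5).
$237.3: inside the interval → strictly worse (loss $152.2).
$251: inside the interval → strictly worse (loss $138.5).
$363.9: inside the interval → strictly worse (loss $25.6).
$227.9: below both → same outcome either way.
$188.5: below both → same outcome either way.
Count: 4.

4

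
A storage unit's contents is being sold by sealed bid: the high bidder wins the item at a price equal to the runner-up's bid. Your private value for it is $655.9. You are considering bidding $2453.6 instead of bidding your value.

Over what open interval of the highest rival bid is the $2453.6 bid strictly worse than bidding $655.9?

($655.9, $2453.6)

If the competing bid is below $655.9, both bids win at the same price — no difference.
If it is above $2453.6, both bids lose — no difference.
If it lies strictly between $655.9 and $2453.6, bidding your value loses (payoff 0) while bidding $2453.6 wins at a price above your value (payoff negative).
So the deviation strictly hurts on the open interval ($655.9, $2453.6).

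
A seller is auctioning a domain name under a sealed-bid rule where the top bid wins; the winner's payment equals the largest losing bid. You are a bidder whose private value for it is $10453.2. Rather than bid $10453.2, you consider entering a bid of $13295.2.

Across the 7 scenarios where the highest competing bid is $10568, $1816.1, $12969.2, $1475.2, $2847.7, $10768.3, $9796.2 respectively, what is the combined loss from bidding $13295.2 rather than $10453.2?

The deviation costs you only when the competing bid falls strictly between $10453.2 and $13295.2; elsewhere both bids give the same outcome.
$10568: truthful payoff $0, deviation payoff −$114.8 → loss $114.8.
$1816.1: outcomes coincide → loss $0.
$12969.2: truthful payoff $0, deviation payoff −$2516 → loss $2516.
$1475.2: outcomes coincide → loss $0.
$2847.7: outcomes coincide → loss $0.
$10768.3: truthful payoff $0, deviation payoff −$315.1 → loss $315.1.
$9796.2: outcomes coincide → loss $0.
Total loss = $114.8 + $2516 + $315.1 = $2945.9.

$2945.9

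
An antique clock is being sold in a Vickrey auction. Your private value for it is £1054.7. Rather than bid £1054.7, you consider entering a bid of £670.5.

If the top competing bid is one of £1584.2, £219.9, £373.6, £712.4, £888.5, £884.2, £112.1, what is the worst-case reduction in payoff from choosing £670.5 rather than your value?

£1584.2: same outcome either way → loss £0.
£219.9: same outcome either way → loss £0.
£373.6: same outcome either way → loss £0.
£712.4: truthful gives £342.3, deviation gives £0 → loss £342.3.
£888.5: truthful gives £166.2, deviation gives £0 → loss £166.2.
£884.2: truthful gives £170.5, deviation gives £0 → loss £170.5.
£112.1: same outcome either way → loss £0.
Maximum loss: £342.3.

£342.3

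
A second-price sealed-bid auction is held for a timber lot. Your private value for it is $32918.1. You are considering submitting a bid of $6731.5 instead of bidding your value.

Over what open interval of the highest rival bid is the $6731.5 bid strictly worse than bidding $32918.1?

If the competing bid is below $6731.5, both bids win at the same price — no difference.
If it is above $32918.1, both bids lose — no difference.
If it lies strictly between $6731.5 and $32918.1, bidding your value wins at a price below your value (positive payoff) while bidding $6731.5 loses (payoff 0).
So the deviation strictly hurts on the open interval ($6731.5, $32918.1).

($6731.5, $32918.1)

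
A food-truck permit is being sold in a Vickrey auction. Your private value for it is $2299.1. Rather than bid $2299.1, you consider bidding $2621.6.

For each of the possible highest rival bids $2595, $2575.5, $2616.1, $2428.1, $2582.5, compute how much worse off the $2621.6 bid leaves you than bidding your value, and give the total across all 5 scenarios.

The deviation costs you only when the competing bid falls strictly between $2299.1 and $2621.6; elsewhere both bids give the same outcome.
$2595: truthful payoff $0, deviation payoff −$295.9 → loss $295.9.
$2575.5: truthful payoff $0, deviation payoff −$276.4 → loss $276.4.
$2616.1: truthful payoff $0, deviation payoff −$317 → loss $317.
$2428.1: truthful payoff $0, deviation payoff −$129 → loss $129.
$2582.5: truthful payoff $0, deviation payoff −$283.4 → loss $283.4.
Total loss = $295.9 + $276.4 + $317 + $129 + $283.4 = $1301.7.

$1301.7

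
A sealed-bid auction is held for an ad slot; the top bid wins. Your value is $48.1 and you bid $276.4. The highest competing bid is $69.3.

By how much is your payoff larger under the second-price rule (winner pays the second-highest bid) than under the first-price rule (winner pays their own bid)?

You have the highest bid, so you win under either rule.
Second-price: pay $69.3 → payoff −$21.2.
First-price: pay your own bid $276.4 → payoff −$228.3.
Difference = −$21.2 − (−$228.3) = $207.1.

$207.1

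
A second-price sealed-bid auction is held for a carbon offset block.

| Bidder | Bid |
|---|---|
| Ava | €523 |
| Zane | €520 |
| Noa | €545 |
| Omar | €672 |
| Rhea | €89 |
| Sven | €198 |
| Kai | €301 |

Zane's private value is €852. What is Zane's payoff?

€0

Highest bid: Omar at €672, so Omar wins.
Second-highest bid: Noa at €545 — that is the price the winner pays.
Zane did not win, so Zane pays nothing and receives nothing: payoff €0.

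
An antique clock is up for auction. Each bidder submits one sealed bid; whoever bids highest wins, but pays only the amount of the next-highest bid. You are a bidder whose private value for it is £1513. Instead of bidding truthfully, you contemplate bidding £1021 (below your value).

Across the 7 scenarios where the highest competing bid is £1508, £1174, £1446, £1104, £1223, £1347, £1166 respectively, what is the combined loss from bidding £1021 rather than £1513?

£1623

The deviation costs you only when the competing bid falls strictly between £1021 and £1513; elsewhere both bids give the same outcome.
£1508: truthful payoff £5, deviation payoff £0 → loss £5.
£1174: truthful payoff £339, deviation payoff £0 → loss £339.
£1446: truthful payoff £67, deviation payoff £0 → loss £67.
£1104: truthful payoff £409, deviation payoff £0 → loss £409.
£1223: truthful payoff £290, deviation payoff £0 → loss £290.
£1347: truthful payoff £166, deviation payoff £0 → loss £166.
£1166: truthful payoff £347, deviation payoff £0 → loss £347.
Total loss = £5 + £339 + £67 + £409 + £290 + £166 + £347 = £1623.
Truthful bidding weakly dominates here: raising your bid can only win items priced above your value, and lowering it can only forfeit items priced below.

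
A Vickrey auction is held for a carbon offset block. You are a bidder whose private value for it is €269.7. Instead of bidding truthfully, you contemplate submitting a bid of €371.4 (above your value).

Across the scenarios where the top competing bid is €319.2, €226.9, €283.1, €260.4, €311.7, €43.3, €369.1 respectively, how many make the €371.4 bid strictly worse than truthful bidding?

The deviation hurts exactly when the highest competing bid lies strictly between €269.7 and €371.4 — overbidding then wins at a price above your value.
€319.2: inside the interval → strictly worse (loss €49.5).
€226.9: below both → same outcome either way.
€283.1: inside the interval → strictly worse (loss €13.4).
€260.4: below both → same outcome either way.
€311.7: inside the interval → strictly worse (loss €42).
€43.3: below both → same outcome either way.
€369.1: inside the interval → strictly worse (loss €99.4).
Count: 4.

4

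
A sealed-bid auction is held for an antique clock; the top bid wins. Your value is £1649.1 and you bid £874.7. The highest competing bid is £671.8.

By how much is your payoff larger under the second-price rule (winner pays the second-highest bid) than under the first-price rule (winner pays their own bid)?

£202.9

You have the highest bid, so you win under either rule.
Second-price: pay £671.8 → payoff £977.3.
First-price: pay your own bid £874.7 → payoff £774.4.
Difference = £977.3 − (£774.4) = £202.9.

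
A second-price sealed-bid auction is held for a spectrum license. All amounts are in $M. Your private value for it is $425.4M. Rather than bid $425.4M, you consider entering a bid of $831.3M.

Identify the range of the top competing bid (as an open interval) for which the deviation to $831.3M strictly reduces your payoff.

($425.4M, $831.3M)

If the competing bid is below $425.4M, both bids win at the same price — no difference.
If it is above $831.3M, both bids lose — no difference.
If it lies strictly between $425.4M and $831.3M, bidding your value loses (payoff 0) while bidding $831.3M wins at a price above your value (payoff negative).
So the deviation strictly hurts on the open interval ($425.4M, $831.3M).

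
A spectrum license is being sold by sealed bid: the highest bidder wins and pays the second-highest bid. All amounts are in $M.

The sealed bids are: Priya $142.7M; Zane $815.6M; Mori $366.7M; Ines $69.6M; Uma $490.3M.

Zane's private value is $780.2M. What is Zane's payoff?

$289.9M

Highest bid: Zane at $815.6M, so Zane wins.
Second-highest bid: Uma at $490.3M — that is the price the winner pays.
Zane's payoff = value − price = $780.2M − $490.3M = $289.9M.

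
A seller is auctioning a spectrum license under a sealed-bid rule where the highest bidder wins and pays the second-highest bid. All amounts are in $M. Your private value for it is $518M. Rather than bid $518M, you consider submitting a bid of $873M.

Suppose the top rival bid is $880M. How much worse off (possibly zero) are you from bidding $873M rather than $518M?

Bidding your value $518M: you lose (since $518M < $880M). Payoff $0M.
Bidding $873M: you lose. Payoff $0M.
Difference = $0M − $0M = $0M; both bids lead to the same outcome because the competing bid is above both your value and your alternative bid.

$0M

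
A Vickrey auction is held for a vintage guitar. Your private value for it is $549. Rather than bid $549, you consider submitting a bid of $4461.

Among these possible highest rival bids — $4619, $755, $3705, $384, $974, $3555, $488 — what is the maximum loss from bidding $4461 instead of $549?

$3156

$4619: same outcome either way → loss $0.
$755: truthful gives $0, deviation gives −$206 → loss $206.
$3705: truthful gives $0, deviation gives −$3156 → loss $3156.
$384: same outcome either way → loss $0.
$974: truthful gives $0, deviation gives −$425 → loss $425.
$3555: truthful gives $0, deviation gives −$3006 → loss $3006.
$488: same outcome either way → loss $0.
Maximum loss: $3156.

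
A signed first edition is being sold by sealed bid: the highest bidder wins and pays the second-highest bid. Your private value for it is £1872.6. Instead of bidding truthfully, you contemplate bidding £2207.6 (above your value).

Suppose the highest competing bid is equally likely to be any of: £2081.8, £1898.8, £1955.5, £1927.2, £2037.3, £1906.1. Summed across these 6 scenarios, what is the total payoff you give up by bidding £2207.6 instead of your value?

The deviation costs you only when the competing bid falls strictly between £1872.6 and £2207.6; elsewhere both bids give the same outcome.
£2081.8: truthful payoff £0, deviation payoff −£209.2 → loss £209.2.
£1898.8: truthful payoff £0, deviation payoff −£26.2 → loss £26.2.
£1955.5: truthful payoff £0, deviation payoff −£82.9 → loss £82.9.
£1927.2: truthful payoff £0, deviation payoff −£54.6 → loss £54.6.
£2037.3: truthful payoff £0, deviation payoff −£164.7 → loss £164.7.
£1906.1: truthful payoff £0, deviation payoff −£33.5 → loss £33.5.
Total loss = £209.2 + £26.2 + £82.9 + £54.6 + £164.7 + £33.5 = £571.1.

£571.1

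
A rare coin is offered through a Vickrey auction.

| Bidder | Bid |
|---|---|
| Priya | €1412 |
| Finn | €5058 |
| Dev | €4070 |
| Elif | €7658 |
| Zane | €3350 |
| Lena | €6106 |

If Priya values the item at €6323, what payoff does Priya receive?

Highest bid: Elif at €7658, so Elif wins.
Second-highest bid: Lena at €6106 — that is the price the winner pays.
Priya did not win, so Priya pays nothing and receives nothing: payoff €0.

€0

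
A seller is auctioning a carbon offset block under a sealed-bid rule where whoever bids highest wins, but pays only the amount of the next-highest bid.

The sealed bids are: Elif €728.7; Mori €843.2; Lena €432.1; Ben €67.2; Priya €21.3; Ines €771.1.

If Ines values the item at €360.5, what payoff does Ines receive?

€0

Highest bid: Mori at €843.2, so Mori wins.
Second-highest bid: Ines at €771.1 — that is the price the winner pays.
Ines did not win, so Ines pays nothing and receives nothing: payoff €0.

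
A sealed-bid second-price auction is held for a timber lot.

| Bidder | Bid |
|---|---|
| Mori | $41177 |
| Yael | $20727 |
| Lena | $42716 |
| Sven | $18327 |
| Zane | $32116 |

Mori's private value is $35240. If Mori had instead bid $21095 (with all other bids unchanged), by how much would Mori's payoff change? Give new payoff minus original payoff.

The highest bid among the other bidders is $42716; Mori's bid doesn't change that.
Original bid $41177: Mori is not highest (top rival bid is $42716); payoff $0.
Alternative bid $21095: Mori is not highest (top rival bid is $42716); payoff $0.
Change in payoff = $0 − ($0) = $0.

$0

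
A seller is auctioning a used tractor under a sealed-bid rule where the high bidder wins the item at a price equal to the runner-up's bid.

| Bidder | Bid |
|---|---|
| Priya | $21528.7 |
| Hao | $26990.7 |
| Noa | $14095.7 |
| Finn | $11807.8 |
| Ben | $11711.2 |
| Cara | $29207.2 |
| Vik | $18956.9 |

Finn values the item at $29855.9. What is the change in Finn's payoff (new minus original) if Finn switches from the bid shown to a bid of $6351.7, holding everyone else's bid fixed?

The highest bid among the other bidders is $29207.2; Finn's bid doesn't change that.
Original bid $11807.8: Finn is not highest (top rival bid is $29207.2); payoff $0.
Alternative bid $6351.7: Finn is not highest (top rival bid is $29207.2); payoff $0.
Change in payoff = $0 − ($0) = $0.

$0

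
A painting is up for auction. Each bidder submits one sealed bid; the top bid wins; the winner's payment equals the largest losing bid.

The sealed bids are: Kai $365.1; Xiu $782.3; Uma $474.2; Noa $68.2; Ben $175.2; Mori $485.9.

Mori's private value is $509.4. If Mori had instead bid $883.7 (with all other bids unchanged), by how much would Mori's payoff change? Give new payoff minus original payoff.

The highest bid among the other bidders is $782.3; Mori's bid doesn't change that.
Original bid $485.9: Mori is not highest (top rival bid is $782.3); payoff $0.
Alternative bid $883.7: Mori is highest, pays the top rival bid $782.3; payoff $509.4 − $782.3 = −$272.9.
Change in payoff = −$272.9 − ($0) = −$272.9.

−$272.9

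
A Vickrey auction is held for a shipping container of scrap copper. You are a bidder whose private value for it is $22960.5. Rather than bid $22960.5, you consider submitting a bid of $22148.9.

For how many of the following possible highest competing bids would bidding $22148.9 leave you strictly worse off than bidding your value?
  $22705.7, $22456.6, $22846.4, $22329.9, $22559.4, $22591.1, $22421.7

7

The deviation hurts exactly when the highest competing bid lies strictly between $22148.9 and $22960.5 — underbidding then forfeits a profitable win.
$22705.7: inside the interval → strictly worse (loss $254.8).
$22456.6: inside the interval → strictly worse (loss $503.9).
$22846.4: inside the interval → strictly worse (loss $114.1).
$22329.9: inside the interval → strictly worse (loss $630.6).
$22559.4: inside the interval → strictly worse (loss $401.1).
$22591.1: inside the interval → strictly worse (loss $369.4).
$22421.7: inside the interval → strictly worse (loss $538.8).
Count: 7.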